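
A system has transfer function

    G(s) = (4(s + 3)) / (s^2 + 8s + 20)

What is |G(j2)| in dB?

|G(j2)|_dB ≈ -3.91 dB

Substitute s = j2: numerator = 12 + j8, denominator = 16 + j16.
|G(j2)| = |12 + j8| / |16 + j16| = 14.422 / 22.627 ≈ 0.6374.
In decibels: 20·log₁₀(0.6374) ≈ -3.91 dB.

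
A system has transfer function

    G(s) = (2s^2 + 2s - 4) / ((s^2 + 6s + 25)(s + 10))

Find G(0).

Set s = 0: G(0) = (-4) / (250) = -2/125.

G(0) = -2/125 ≈ -0.01600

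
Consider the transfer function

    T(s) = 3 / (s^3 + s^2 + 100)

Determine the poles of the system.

The poles are the roots of the denominator s^3 + s^2 + 100 = 0.
Trying s = -5: the polynomial evaluates to 0, so (s + 5) is a factor.
Dividing out leaves s^2 - 4s + 20 = 0.
The quadratic formula then gives s = 2 ± 4j.

s = 2 ± 4j, -5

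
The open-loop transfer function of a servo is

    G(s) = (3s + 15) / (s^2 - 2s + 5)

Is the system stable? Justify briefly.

The denominator s^2 - 2s + 5 factors as (s^2 - 2s + 5), giving poles at s = 1 ± 2j.
Since the pole(s) at s = 1 + 2j, 1 - 2j lie in the right half-plane, the system is unstable.

unstable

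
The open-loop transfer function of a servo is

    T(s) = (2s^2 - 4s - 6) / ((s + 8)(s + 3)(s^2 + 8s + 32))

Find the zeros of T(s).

Set the numerator to zero: 2s^2 - 4s - 6 = 0, i.e. 2·(s^2 - 2s - 3) = 0.
Factoring: (s - 3)(s + 1) = 0.

s = 3, -1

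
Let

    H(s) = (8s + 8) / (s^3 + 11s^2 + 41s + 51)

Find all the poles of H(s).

The poles are the roots of the denominator s^3 + 11s^2 + 41s + 51 = 0.
Trying s = -3: the polynomial evaluates to 0, so (s + 3) is a factor.
Dividing out leaves s^2 + 8s + 17 = 0.
The quadratic formula then gives s = -4 ± 1j.

s = -4 ± j, -3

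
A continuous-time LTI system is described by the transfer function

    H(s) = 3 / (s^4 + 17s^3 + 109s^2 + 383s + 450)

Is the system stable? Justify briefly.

stable

The denominator s^4 + 17s^3 + 109s^2 + 383s + 450 factors as (s + 9)(s^2 + 6s + 25)(s + 2), giving poles at s = -9, -3 ± 4j, -2.
Since all poles lie strictly in the left half-plane, the system is stable.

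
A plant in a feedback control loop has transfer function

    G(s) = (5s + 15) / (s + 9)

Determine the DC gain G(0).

G(0) = 5/3 ≈ 1.667

Set s = 0: G(0) = (15) / (9) = 5/3.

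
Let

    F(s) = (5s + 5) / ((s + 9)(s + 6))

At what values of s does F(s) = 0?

s = -1

Set the numerator to zero: 5s + 5 = 0, i.e. 5·(s + 1) = 0.
So s = -1.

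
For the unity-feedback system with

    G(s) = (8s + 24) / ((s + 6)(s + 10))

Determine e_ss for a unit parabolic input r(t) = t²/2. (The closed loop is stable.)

e_ss = ∞

G(s) has no poles at the origin.
This is a Type 0 system; Ka = lim_{s→0} s^2·G(s) = 0, so the steady-state error for a parabola input is infinite.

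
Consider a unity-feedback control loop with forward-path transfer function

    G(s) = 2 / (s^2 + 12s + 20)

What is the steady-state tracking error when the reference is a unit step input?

G(s) has no poles at the origin.
This is a Type 0 system. Kp = lim_{s→0} G(s) = 2/20 = 1/10.
e_ss = 1/(1 + Kp) = 1/(1 + 1/10) = 10/11 ≈ 0.9091.

e_ss = 0.9091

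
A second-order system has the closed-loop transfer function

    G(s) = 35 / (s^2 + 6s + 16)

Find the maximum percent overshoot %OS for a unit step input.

Comparing s^2 + 6s + 16 to s^2 + 2ζωₙs + ωₙ²: ωₙ = 4 rad/s and ζ = 6/(2·4) = 0.75.
%OS = 100·exp(−πζ/√(1−ζ²)) = 100·exp(−π·0.75/√(1−0.75²)) ≈ 2.84%.

%OS ≈ 2.84%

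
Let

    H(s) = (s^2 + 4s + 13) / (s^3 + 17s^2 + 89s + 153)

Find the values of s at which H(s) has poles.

s = -4 + j, -4 - j, -9

The poles are the roots of the denominator s^3 + 17s^2 + 89s + 153 = 0.
Trying s = -9: the polynomial evaluates to 0, so (s + 9) is a factor.
Dividing out leaves s^2 + 8s + 17 = 0.
The quadratic formula then gives s = -4 ± 1j.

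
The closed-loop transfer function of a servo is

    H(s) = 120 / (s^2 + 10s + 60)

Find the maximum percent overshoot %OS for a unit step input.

Comparing s^2 + 10s + 60 to s^2 + 2ζωₙs + ωₙ²: ωₙ = √60 ≈ 7.746 rad/s and ζ = 10/(2·√60) ≈ 0.6455.
%OS = 100·exp(−πζ/√(1−ζ²)) = 100·exp(−π·0.6455/√(1−0.6455²)) ≈ 7.03%.

%OS ≈ 7.03%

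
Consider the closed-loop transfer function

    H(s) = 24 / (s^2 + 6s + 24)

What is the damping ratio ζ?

ζ ≈ 0.6124

Compare the denominator to the standard form s^2 + 2ζωₙs + ωₙ².
ωₙ² = 24, so ωₙ = √24 ≈ 4.899 rad/s.
2ζωₙ = 6, so ζ = 6/(2·√24) ≈ 0.6124.
With ζ = 0.6124 the response is underdamped.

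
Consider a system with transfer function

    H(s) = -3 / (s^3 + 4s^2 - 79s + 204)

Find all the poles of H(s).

The poles are the roots of the denominator s^3 + 4s^2 - 79s + 204 = 0.
Trying s = -12: the polynomial evaluates to 0, so (s + 12) is a factor.
Dividing out leaves s^2 - 8s + 17 = 0.
The quadratic formula then gives s = 4 ± 1j.

s = 4 ± j, -12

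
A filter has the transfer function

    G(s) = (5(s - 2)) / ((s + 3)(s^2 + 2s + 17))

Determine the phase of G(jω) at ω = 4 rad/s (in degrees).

At s = j4: numerator = -10 + j20, denominator = -29 + j28.
∠G = ∠num − ∠den = 116.57° − (136.01°) = -19.44°.

∠G(j4) ≈ -19.44°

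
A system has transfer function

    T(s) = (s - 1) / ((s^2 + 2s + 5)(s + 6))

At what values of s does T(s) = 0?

Set the numerator to zero: s - 1 = 0.
So s = 1.

s = 1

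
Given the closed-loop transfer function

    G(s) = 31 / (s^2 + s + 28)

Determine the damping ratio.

ζ ≈ 0.09449

Compare the denominator to the standard form s^2 + 2ζωₙs + ωₙ².
ωₙ² = 28, so ωₙ = √28 ≈ 5.292 rad/s.
2ζωₙ = 1, so ζ = 1/(2·√28) ≈ 0.09449.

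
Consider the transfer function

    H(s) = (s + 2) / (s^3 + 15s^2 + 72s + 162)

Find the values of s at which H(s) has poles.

s = -3 + 3j, -3 - 3j, -9

The poles are the roots of the denominator s^3 + 15s^2 + 72s + 162 = 0.
Trying s = -9: the polynomial evaluates to 0, so (s + 9) is a factor.
Dividing out leaves s^2 + 6s + 18 = 0.
The quadratic formula then gives s = -3 ± 3j.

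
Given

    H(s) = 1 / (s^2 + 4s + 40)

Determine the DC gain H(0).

Set s = 0: H(0) = (1) / (40) = 1/40.

H(0) = 1/40 ≈ 0.02500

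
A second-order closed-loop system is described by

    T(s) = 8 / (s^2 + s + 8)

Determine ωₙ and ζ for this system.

Compare the denominator to the standard form s^2 + 2ζωₙs + ωₙ².
ωₙ² = 8, so ωₙ = √8 ≈ 2.828 rad/s.
2ζωₙ = 1, so ζ = 1/(2·√8) ≈ 0.1768.

ωₙ ≈ 2.828 rad/s, ζ ≈ 0.1768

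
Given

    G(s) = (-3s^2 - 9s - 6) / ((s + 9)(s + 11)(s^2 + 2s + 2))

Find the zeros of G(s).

s = -2, -1

Set the numerator to zero: -3s^2 - 9s - 6 = 0, i.e. -3·(s^2 + 3s + 2) = 0.
Factoring: (s + 2)(s + 1) = 0.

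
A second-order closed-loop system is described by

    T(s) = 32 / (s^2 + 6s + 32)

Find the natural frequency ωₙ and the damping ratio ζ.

ωₙ ≈ 5.657 rad/s, ζ ≈ 0.5303

Compare the denominator to the standard form s^2 + 2ζωₙs + ωₙ².
ωₙ² = 32, so ωₙ = √32 ≈ 5.657 rad/s.
2ζωₙ = 6, so ζ = 6/(2·√32) ≈ 0.5303.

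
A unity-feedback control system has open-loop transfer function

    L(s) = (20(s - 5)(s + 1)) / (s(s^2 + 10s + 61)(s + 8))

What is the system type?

Type 1

The denominator has 1 factor of s at the origin (free integrator), so this is a Type 1 system.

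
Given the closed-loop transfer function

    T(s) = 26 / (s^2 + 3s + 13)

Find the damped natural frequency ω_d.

Comparing s^2 + 3s + 13 to s^2 + 2ζωₙs + ωₙ²: ωₙ = √13 ≈ 3.606 rad/s and ζ = 3/(2·√13) ≈ 0.4160.
ζωₙ = 3/2 = 1.5, so ω_d = ωₙ√(1−ζ²) = √(ωₙ² − (ζωₙ)²) = √(13 − 1.5²) = √10.75 ≈ 3.279 rad/s.

ω_d ≈ 3.279 rad/s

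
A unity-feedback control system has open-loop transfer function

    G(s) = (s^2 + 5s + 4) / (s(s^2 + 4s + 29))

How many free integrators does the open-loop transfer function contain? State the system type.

The denominator has 1 factor of s at the origin (free integrator), so this is a Type 1 system.

Type 1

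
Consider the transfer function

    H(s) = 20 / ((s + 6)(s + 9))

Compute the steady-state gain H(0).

Set s = 0: H(0) = (20) / (54) = 10/27.

H(0) = 10/27 ≈ 0.3704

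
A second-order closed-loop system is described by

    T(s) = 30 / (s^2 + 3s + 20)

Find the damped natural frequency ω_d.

Comparing s^2 + 3s + 20 to s^2 + 2ζωₙs + ωₙ²: ωₙ = √20 ≈ 4.472 rad/s and ζ = 3/(2·√20) ≈ 0.3354.
ζωₙ = 3/2 = 1.5, so ω_d = ωₙ√(1−ζ²) = √(ωₙ² − (ζωₙ)²) = √(20 − 1.5²) = √17.75 ≈ 4.213 rad/s.

ω_d ≈ 4.213 rad/s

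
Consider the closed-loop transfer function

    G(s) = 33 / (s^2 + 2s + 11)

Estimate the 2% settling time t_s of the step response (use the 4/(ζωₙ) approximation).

Comparing s^2 + 2s + 11 to s^2 + 2ζωₙs + ωₙ²: ωₙ = √11 ≈ 3.317 rad/s and ζ = 2/(2·√11) ≈ 0.3015.
ζωₙ = 2/2 = 1, so t_s ≈ 4/(ζωₙ) = 4/1 = 4 s.

t_s ≈ 4 s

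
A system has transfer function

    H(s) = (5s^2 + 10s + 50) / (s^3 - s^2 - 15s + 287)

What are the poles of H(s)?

s = 4 ± 5j, -7

The poles are the roots of the denominator s^3 - s^2 - 15s + 287 = 0.
Trying s = -7: the polynomial evaluates to 0, so (s + 7) is a factor.
Dividing out leaves s^2 - 8s + 41 = 0.
The quadratic formula then gives s = 4 ± 5j.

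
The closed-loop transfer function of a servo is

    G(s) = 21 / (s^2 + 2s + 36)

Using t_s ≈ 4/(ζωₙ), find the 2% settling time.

t_s ≈ 4 s

Comparing s^2 + 2s + 36 to s^2 + 2ζωₙs + ωₙ²: ωₙ = 6 rad/s and ζ = 2/(2·6) ≈ 0.1667.
ζωₙ = 2/2 = 1, so t_s ≈ 4/(ζωₙ) = 4/1 = 4 s.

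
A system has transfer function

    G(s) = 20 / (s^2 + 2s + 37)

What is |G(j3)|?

Substitute s = j3: numerator = 20, denominator = 28 + j6.
|G(j3)| = |20| / |28 + j6| = 20 / 28.636 ≈ 0.6984.

|G(j3)| ≈ 0.6984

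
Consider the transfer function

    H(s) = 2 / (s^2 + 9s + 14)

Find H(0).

Set s = 0: H(0) = (2) / (14) = 1/7.

H(0) = 1/7 ≈ 0.1429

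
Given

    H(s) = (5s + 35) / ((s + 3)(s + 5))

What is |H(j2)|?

|H(j2)| ≈ 1.875

Substitute s = j2: numerator = 35 + j10, denominator = 11 + j16.
|H(j2)| = |35 + j10| / |11 + j16| = 36.401 / 19.416 ≈ 1.875.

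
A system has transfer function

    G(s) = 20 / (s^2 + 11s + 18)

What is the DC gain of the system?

G(0) = 10/9 ≈ 1.111

Set s = 0: G(0) = (20) / (18) = 10/9.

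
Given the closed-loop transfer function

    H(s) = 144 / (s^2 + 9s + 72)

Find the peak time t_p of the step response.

t_p ≈ 0.4367 s

Comparing s^2 + 9s + 72 to s^2 + 2ζωₙs + ωₙ²: ωₙ = √72 ≈ 8.485 rad/s and ζ = 9/(2·√72) ≈ 0.5303.
ζωₙ = 9/2 = 4.5, so ω_d = ωₙ√(1−ζ²) = √(ωₙ² − (ζωₙ)²) = √(72 − 4.5²) = √51.75 ≈ 7.194 rad/s.
t_p = π/ω_d = π/7.194 ≈ 0.4367 s.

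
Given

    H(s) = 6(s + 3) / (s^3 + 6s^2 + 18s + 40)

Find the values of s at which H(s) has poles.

The poles are the roots of the denominator s^3 + 6s^2 + 18s + 40 = 0.
Trying s = -4: the polynomial evaluates to 0, so (s + 4) is a factor.
Dividing out leaves s^2 + 2s + 10 = 0.
The quadratic formula then gives s = -1 ± 3j.

s = -1 + 3j, -1 - 3j, -4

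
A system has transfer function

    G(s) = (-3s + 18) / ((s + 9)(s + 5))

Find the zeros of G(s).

Set the numerator to zero: -3s + 18 = 0, i.e. -3·(s - 6) = 0.
So s = 6.

s = 6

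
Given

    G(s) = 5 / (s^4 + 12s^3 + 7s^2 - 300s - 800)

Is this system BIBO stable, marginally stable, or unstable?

unstable

The denominator s^4 + 12s^3 + 7s^2 - 300s - 800 factors as (s - 5)(s + 5)(s + 4)(s + 8), giving poles at s = 5, -5, -4, -8.
Since the pole(s) at s = 5 lie in the right half-plane, the system is unstable.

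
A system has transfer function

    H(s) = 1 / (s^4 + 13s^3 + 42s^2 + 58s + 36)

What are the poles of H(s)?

The poles are the roots of the denominator s^4 + 13s^3 + 42s^2 + 58s + 36 = 0.
Trying s = -2: the polynomial evaluates to 0, so (s + 2) is a factor.
Dividing out leaves s^3 + 11s^2 + 20s + 18 = 0.
This factors further as (s^2 + 2s + 2)(s + 9) = 0.

s = -1 ± j, -2, -9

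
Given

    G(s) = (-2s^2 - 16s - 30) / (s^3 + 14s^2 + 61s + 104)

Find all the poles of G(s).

The poles are the roots of the denominator s^3 + 14s^2 + 61s + 104 = 0.
Trying s = -8: the polynomial evaluates to 0, so (s + 8) is a factor.
Dividing out leaves s^2 + 6s + 13 = 0.
The quadratic formula then gives s = -3 ± 2j.

s = -3 + 2j, -3 - 2j, -8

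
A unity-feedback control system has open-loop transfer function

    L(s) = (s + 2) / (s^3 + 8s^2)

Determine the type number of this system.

Factor s from the denominator: s^3 + 8s^2 = s^2·(s + 8).
There are 2 poles at the origin, so the system is Type 2.

Type 2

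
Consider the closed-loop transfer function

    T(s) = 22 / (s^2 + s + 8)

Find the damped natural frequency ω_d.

Comparing s^2 + s + 8 to s^2 + 2ζωₙs + ωₙ²: ωₙ = √8 ≈ 2.828 rad/s and ζ = 1/(2·√8) ≈ 0.1768.
ζωₙ = 1/2 = 0.5, so ω_d = ωₙ√(1−ζ²) = √(ωₙ² − (ζωₙ)²) = √(8 − 0.5²) = √7.75 ≈ 2.784 rad/s.

ω_d ≈ 2.784 rad/s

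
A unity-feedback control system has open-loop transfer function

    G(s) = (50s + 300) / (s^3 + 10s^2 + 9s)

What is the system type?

Factor s from the denominator: s^3 + 10s^2 + 9s = s·(s^2 + 10s + 9).
There is 1 pole at the origin, so the system is Type 1.

Type 1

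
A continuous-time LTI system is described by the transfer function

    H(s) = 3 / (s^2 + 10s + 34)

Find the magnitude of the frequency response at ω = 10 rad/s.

|H(j10)| ≈ 0.02504

Substitute s = j10: numerator = 3, denominator = -66 + j100.
|H(j10)| = |3| / |-66 + j100| = 3 / 119.82 ≈ 0.02504.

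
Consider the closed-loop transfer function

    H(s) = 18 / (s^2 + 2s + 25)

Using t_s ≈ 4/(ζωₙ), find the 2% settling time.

t_s ≈ 4 s

Comparing s^2 + 2s + 25 to s^2 + 2ζωₙs + ωₙ²: ωₙ = 5 rad/s and ζ = 2/(2·5) = 0.2.
ζωₙ = 2/2 = 1, so t_s ≈ 4/(ζωₙ) = 4/1 = 4 s.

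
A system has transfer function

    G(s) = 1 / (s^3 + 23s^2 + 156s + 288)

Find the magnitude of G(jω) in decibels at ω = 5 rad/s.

Substitute s = j5: numerator = 1, denominator = -287 + j655.
|G(j5)| = |1| / |-287 + j655| = 1 / 715.12 ≈ 0.001398.
In decibels: 20·log₁₀(0.001398) ≈ -57.1 dB.

|G(j5)|_dB ≈ -57.1 dB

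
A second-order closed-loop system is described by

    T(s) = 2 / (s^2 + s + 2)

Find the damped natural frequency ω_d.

Comparing s^2 + s + 2 to s^2 + 2ζωₙs + ωₙ²: ωₙ = √2 ≈ 1.414 rad/s and ζ = 1/(2·√2) ≈ 0.3536.
ζωₙ = 1/2 = 0.5, so ω_d = ωₙ√(1−ζ²) = √(ωₙ² − (ζωₙ)²) = √(2 − 0.5²) = √1.75 ≈ 1.323 rad/s.

ω_d ≈ 1.323 rad/s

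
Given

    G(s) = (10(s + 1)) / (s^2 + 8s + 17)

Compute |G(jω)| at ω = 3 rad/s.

Substitute s = j3: numerator = 10 + j30, denominator = 8 + j24.
|G(j3)| = |10 + j30| / |8 + j24| = 31.623 / 25.298 = 1.250.

|G(j3)| = 1.250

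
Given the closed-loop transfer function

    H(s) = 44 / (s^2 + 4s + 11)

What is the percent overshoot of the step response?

%OS ≈ 9.30%

Comparing s^2 + 4s + 11 to s^2 + 2ζωₙs + ωₙ²: ωₙ = √11 ≈ 3.317 rad/s and ζ = 4/(2·√11) ≈ 0.6030.
%OS = 100·exp(−πζ/√(1−ζ²)) = 100·exp(−π·0.6030/√(1−0.6030²)) ≈ 9.30%.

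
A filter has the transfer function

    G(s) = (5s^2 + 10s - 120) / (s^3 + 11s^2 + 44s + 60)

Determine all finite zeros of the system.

s = -6, 4

Set the numerator to zero: 5s^2 + 10s - 120 = 0, i.e. 5·(s^2 + 2s - 24) = 0.
Factoring: (s + 6)(s - 4) = 0.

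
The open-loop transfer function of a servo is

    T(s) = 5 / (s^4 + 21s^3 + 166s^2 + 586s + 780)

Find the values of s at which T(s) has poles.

s = -5 ± j, -6, -5

The poles are the roots of the denominator s^4 + 21s^3 + 166s^2 + 586s + 780 = 0.
Trying s = -6: the polynomial evaluates to 0, so (s + 6) is a factor.
Dividing out leaves s^3 + 15s^2 + 76s + 130 = 0.
This factors further as (s^2 + 10s + 26)(s + 5) = 0.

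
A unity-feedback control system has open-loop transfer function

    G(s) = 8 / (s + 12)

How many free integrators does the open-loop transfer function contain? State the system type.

The denominator has no factor of s at the origin — no free integrator — so this is a Type 0 system.

Type 0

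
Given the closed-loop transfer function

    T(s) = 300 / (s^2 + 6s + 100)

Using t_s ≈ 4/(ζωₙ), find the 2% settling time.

Comparing s^2 + 6s + 100 to s^2 + 2ζωₙs + ωₙ²: ωₙ = 10 rad/s and ζ = 6/(2·10) = 0.3.
ζωₙ = 6/2 = 3, so t_s ≈ 4/(ζωₙ) = 4/3 ≈ 1.333 s.

t_s ≈ 1.333 s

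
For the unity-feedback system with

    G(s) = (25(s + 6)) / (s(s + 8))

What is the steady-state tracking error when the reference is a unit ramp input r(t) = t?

G(s) has one pole at the origin.
This is a Type 1 system. Kv = lim_{s→0} s·G(s) = 150/8 = 75/4.
e_ss = 1/Kv = 1/(75/4) = 4/75 ≈ 0.05333.

e_ss = 0.05333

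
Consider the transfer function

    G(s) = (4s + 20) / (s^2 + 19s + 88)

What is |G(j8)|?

Substitute s = j8: numerator = 20 + j32, denominator = 24 + j152.
|G(j8)| = |20 + j32| / |24 + j152| = 37.736 / 153.88 ≈ 0.2452.

|G(j8)| ≈ 0.2452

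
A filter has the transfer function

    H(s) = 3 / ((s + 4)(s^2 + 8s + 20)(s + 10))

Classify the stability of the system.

stable

The poles can be read from the denominator factors: s = -4, -4 ± 2j, -10.
Since all poles lie strictly in the left half-plane, the system is stable.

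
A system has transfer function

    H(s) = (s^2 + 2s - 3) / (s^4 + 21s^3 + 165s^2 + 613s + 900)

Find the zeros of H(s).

Set the numerator to zero: s^2 + 2s - 3 = 0.
Factoring: (s - 1)(s + 3) = 0.

s = 1, -3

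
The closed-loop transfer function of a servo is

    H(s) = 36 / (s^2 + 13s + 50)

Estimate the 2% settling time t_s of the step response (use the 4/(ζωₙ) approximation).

t_s ≈ 0.6154 s

Comparing s^2 + 13s + 50 to s^2 + 2ζωₙs + ωₙ²: ωₙ = √50 ≈ 7.071 rad/s and ζ = 13/(2·√50) ≈ 0.9192.
ζωₙ = 13/2 = 6.5, so t_s ≈ 4/(ζωₙ) = 4/6.5 ≈ 0.6154 s.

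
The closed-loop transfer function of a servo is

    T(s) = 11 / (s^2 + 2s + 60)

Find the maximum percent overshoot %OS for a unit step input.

Comparing s^2 + 2s + 60 to s^2 + 2ζωₙs + ωₙ²: ωₙ = √60 ≈ 7.746 rad/s and ζ = 2/(2·√60) ≈ 0.1291.
%OS = 100·exp(−πζ/√(1−ζ²)) = 100·exp(−π·0.1291/√(1−0.1291²)) ≈ 66.4%.

%OS ≈ 66.4%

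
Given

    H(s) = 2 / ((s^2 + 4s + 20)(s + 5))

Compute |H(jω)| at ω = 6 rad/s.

Substitute s = j6: numerator = 2, denominator = -224 + j24.
|H(j6)| = |2| / |-224 + j24| = 2 / 225.28 ≈ 0.008878.

|H(j6)| ≈ 0.008878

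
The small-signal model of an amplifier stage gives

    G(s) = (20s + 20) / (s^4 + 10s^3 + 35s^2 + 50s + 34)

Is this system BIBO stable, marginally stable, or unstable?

The denominator s^4 + 10s^3 + 35s^2 + 50s + 34 factors as (s^2 + 8s + 17)(s^2 + 2s + 2), giving poles at s = -4 + j, -4 - j, -1 + j, -1 - j.
Since all poles lie strictly in the left half-plane, the system is stable.

stable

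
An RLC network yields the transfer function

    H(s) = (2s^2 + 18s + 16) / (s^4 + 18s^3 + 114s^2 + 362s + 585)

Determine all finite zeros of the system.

s = -1, -8

Set the numerator to zero: 2s^2 + 18s + 16 = 0, i.e. 2·(s^2 + 9s + 8) = 0.
Factoring: (s + 1)(s + 8) = 0.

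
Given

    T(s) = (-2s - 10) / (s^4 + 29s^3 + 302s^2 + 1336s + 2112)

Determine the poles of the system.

s = -8, -6, -11, -4

The poles are the roots of the denominator s^4 + 29s^3 + 302s^2 + 1336s + 2112 = 0.
Trying s = -8: the polynomial evaluates to 0, so (s + 8) is a factor.
Dividing out leaves s^3 + 21s^2 + 134s + 264 = 0.
This factors further as (s + 6)(s + 11)(s + 4) = 0.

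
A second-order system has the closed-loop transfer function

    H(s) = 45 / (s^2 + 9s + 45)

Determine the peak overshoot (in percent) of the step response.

Comparing s^2 + 9s + 45 to s^2 + 2ζωₙs + ωₙ²: ωₙ = √45 ≈ 6.708 rad/s and ζ = 9/(2·√45) ≈ 0.6708.
%OS = 100·exp(−πζ/√(1−ζ²)) = 100·exp(−π·0.6708/√(1−0.6708²)) ≈ 5.83%.

%OS ≈ 5.83%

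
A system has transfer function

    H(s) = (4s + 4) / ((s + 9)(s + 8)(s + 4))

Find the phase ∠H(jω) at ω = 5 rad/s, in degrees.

At s = j5: numerator = 4 + j20, denominator = -237 + j575.
∠H = ∠num − ∠den = 78.690° − (112.40°) = -33.71°.

∠H(j5) ≈ -33.71°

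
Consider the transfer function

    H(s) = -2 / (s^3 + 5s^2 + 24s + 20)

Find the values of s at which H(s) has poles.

The poles are the roots of the denominator s^3 + 5s^2 + 24s + 20 = 0.
Trying s = -1: the polynomial evaluates to 0, so (s + 1) is a factor.
Dividing out leaves s^2 + 4s + 20 = 0.
The quadratic formula then gives s = -2 ± 4j.

s = -2 + 4j, -2 - 4j, -1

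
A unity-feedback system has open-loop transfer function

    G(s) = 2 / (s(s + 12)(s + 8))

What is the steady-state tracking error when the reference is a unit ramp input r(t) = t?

e_ss = 48

G(s) has one pole at the origin.
This is a Type 1 system. Kv = lim_{s→0} s·G(s) = 2/96 = 1/48.
e_ss = 1/Kv = 1/(1/48) = 48.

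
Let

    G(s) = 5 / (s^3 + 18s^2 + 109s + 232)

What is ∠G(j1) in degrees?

∠G(j1) ≈ -26.78°

At s = j1: numerator = 5, denominator = 214 + j108.
∠G = ∠num − ∠den = 0° − (26.779°) = -26.78°.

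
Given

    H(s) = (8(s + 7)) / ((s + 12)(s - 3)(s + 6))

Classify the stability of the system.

unstable

The poles can be read from the denominator factors: s = -12, 3, -6.
Since the pole(s) at s = 3 lie in the right half-plane, the system is unstable.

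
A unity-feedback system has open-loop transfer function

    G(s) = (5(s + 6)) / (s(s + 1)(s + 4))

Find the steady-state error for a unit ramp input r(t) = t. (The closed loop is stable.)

e_ss = 0.1333

G(s) has one pole at the origin.
This is a Type 1 system. Kv = lim_{s→0} s·G(s) = 30/4 = 15/2.
e_ss = 1/Kv = 1/(15/2) = 2/15 ≈ 0.1333.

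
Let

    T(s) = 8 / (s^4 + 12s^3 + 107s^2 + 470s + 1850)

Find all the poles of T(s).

The poles are the roots of the denominator s^4 + 12s^3 + 107s^2 + 470s + 1850 = 0.
No real roots exist; factor into two real quadratics: (s^2 + 2s + 37)(s^2 + 10s + 50) = 0.
Each quadratic gives a conjugate pair via the quadratic formula.

s = -1 ± 6j, -5 ± 5j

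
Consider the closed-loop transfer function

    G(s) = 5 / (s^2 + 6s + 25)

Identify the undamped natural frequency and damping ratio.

ωₙ = 5 rad/s, ζ = 0.6

Compare the denominator to the standard form s^2 + 2ζωₙs + ωₙ².
ωₙ² = 25, so ωₙ = 5 rad/s.
2ζωₙ = 6, so ζ = 6/(2·5) = 0.6.
With ζ = 0.6 the response is underdamped.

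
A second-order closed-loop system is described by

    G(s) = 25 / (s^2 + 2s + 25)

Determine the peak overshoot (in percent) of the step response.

%OS ≈ 52.7%

Comparing s^2 + 2s + 25 to s^2 + 2ζωₙs + ωₙ²: ωₙ = 5 rad/s and ζ = 2/(2·5) = 0.2.
%OS = 100·exp(−πζ/√(1−ζ²)) = 100·exp(−π·0.2/√(1−0.2²)) ≈ 52.7%.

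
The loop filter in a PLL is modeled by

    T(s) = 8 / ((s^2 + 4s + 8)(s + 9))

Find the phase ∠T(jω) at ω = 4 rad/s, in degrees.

At s = j4: numerator = 8, denominator = -136 + j112.
∠T = ∠num − ∠den = 0° − (140.53°) = -140.5°.

∠T(j4) ≈ -140.5°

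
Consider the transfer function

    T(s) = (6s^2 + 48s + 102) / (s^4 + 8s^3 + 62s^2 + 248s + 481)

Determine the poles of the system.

The poles are the roots of the denominator s^4 + 8s^3 + 62s^2 + 248s + 481 = 0.
No real roots exist; factor into two real quadratics: (s^2 + 2s + 37)(s^2 + 6s + 13) = 0.
Each quadratic gives a conjugate pair via the quadratic formula.

s = -1 + 6j, -1 - 6j, -3 + 2j, -3 - 2j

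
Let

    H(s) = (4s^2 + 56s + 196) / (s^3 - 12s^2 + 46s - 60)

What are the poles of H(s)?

The poles are the roots of the denominator s^3 - 12s^2 + 46s - 60 = 0.
Trying s = 6: the polynomial evaluates to 0, so (s - 6) is a factor.
Dividing out leaves s^2 - 6s + 10 = 0.
The quadratic formula then gives s = 3 ± 1j.

s = 3 + j, 3 - j, 6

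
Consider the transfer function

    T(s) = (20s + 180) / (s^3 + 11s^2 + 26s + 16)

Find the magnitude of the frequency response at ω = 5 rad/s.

Substitute s = j5: numerator = 180 + j100, denominator = -259 + j5.
|T(j5)| = |180 + j100| / |-259 + j5| = 205.91 / 259.05 ≈ 0.7949.

|T(j5)| ≈ 0.7949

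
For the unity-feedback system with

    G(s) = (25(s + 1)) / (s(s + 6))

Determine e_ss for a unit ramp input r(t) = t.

e_ss = 0.2400

G(s) has one pole at the origin.
This is a Type 1 system. Kv = lim_{s→0} s·G(s) = 25/6.
e_ss = 1/Kv = 1/(25/6) = 6/25 ≈ 0.2400.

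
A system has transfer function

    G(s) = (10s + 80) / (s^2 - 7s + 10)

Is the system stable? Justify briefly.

The denominator s^2 - 7s + 10 factors as (s - 5)(s - 2), giving poles at s = 5, 2.
Since the pole(s) at s = 5, 2 lie in the right half-plane, the system is unstable.

unstable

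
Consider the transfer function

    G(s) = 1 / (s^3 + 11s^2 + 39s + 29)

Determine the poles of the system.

s = -5 ± 2j, -1

The poles are the roots of the denominator s^3 + 11s^2 + 39s + 29 = 0.
Trying s = -1: the polynomial evaluates to 0, so (s + 1) is a factor.
Dividing out leaves s^2 + 10s + 29 = 0.
The quadratic formula then gives s = -5 ± 2j.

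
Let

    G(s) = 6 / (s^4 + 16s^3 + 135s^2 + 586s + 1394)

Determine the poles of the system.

s = -3 ± 5j, -5 ± 4j

The poles are the roots of the denominator s^4 + 16s^3 + 135s^2 + 586s + 1394 = 0.
No real roots exist; factor into two real quadratics: (s^2 + 6s + 34)(s^2 + 10s + 41) = 0.
Each quadratic gives a conjugate pair via the quadratic formula.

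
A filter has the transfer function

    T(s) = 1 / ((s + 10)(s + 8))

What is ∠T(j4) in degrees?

At s = j4: numerator = 1, denominator = 64 + j72.
∠T = ∠num − ∠den = 0° − (48.366°) = -48.37°.

∠T(j4) ≈ -48.37°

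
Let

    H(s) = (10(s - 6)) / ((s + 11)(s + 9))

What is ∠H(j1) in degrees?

At s = j1: numerator = -60 + j10, denominator = 98 + j20.
∠H = ∠num − ∠den = 170.54° − (11.535°) = 159.0°.

∠H(j1) ≈ 159.0°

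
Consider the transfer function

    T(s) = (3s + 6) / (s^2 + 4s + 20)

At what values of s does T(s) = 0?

s = -2

Set the numerator to zero: 3s + 6 = 0, i.e. 3·(s + 2) = 0.
So s = -2.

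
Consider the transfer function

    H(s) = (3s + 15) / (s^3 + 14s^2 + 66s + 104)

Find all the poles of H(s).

The poles are the roots of the denominator s^3 + 14s^2 + 66s + 104 = 0.
Trying s = -4: the polynomial evaluates to 0, so (s + 4) is a factor.
Dividing out leaves s^2 + 10s + 26 = 0.
The quadratic formula then gives s = -5 ± 1j.

s = -5 + j, -5 - j, -4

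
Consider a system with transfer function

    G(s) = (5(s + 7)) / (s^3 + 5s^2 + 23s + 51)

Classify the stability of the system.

The denominator s^3 + 5s^2 + 23s + 51 factors as (s + 3)(s^2 + 2s + 17), giving poles at s = -3, -1 ± 4j.
Since all poles lie strictly in the left half-plane, the system is stable.

stable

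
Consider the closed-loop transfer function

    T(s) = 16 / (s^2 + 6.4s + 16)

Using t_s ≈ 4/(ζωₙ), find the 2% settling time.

t_s ≈ 1.250 s

Comparing s^2 + 6.4s + 16 to s^2 + 2ζωₙs + ωₙ²: ωₙ = 4 rad/s and ζ = 6.4/(2·4) = 0.8.
ζωₙ = 6.4/2 = 3.2, so t_s ≈ 4/(ζωₙ) = 4/3.2 = 1.250 s.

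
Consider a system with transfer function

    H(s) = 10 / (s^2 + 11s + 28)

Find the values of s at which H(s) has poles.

The poles are the roots of the denominator s^2 + 11s + 28 = 0.
Factoring: (s + 7)(s + 4) = 0, so s = -7 and s = -4.

s = -7, -4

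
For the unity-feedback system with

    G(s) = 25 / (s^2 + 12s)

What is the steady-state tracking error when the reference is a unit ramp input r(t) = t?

e_ss = 0.4800

G(s) has one pole at the origin.
This is a Type 1 system. Kv = lim_{s→0} s·G(s) = 25/12.
e_ss = 1/Kv = 1/(25/12) = 12/25 ≈ 0.4800.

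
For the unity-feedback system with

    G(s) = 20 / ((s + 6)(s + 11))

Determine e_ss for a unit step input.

G(s) has no poles at the origin.
This is a Type 0 system. Kp = lim_{s→0} G(s) = 20/66 = 10/33.
e_ss = 1/(1 + Kp) = 1/(1 + 10/33) = 33/43 ≈ 0.7674.

e_ss = 0.7674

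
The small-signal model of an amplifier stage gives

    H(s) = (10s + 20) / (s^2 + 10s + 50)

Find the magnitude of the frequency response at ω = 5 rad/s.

|H(j5)| ≈ 0.9633

Substitute s = j5: numerator = 20 + j50, denominator = 25 + j50.
|H(j5)| = |20 + j50| / |25 + j50| = 53.852 / 55.902 ≈ 0.9633.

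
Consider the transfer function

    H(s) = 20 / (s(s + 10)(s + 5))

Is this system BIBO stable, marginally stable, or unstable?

marginally stable

The poles can be read from the denominator factors: s = 0, -10, -5.
Since the simple pole(s) at s = 0 lie on the jω-axis with none in the right half-plane, the system is marginally stable.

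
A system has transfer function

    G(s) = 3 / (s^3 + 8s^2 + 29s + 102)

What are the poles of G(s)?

s = -1 ± 4j, -6

The poles are the roots of the denominator s^3 + 8s^2 + 29s + 102 = 0.
Trying s = -6: the polynomial evaluates to 0, so (s + 6) is a factor.
Dividing out leaves s^2 + 2s + 17 = 0.
The quadratic formula then gives s = -1 ± 4j.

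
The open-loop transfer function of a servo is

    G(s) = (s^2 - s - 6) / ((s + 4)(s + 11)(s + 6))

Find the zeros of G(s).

s = 3, -2

Set the numerator to zero: s^2 - s - 6 = 0.
Factoring: (s - 3)(s + 2) = 0.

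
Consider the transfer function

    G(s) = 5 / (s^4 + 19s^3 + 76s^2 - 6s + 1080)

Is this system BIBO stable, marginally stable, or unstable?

unstable

The denominator s^4 + 19s^3 + 76s^2 - 6s + 1080 factors as (s + 12)(s + 9)(s^2 - 2s + 10), giving poles at s = -12, -9, 1 + 3j, 1 - 3j.
Since the pole(s) at s = 1 ± 3j lie in the right half-plane, the system is unstable.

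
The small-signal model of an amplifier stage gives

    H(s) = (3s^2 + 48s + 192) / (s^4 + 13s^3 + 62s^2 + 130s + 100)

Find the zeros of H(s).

Set the numerator to zero: 3s^2 + 48s + 192 = 0, i.e. 3·(s^2 + 16s + 64) = 0.
Factoring: (s + 8)^2 = 0.

s = -8, -8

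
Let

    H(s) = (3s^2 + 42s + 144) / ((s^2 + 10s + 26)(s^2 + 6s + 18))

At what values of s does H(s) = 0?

s = -8, -6

Set the numerator to zero: 3s^2 + 42s + 144 = 0, i.e. 3·(s^2 + 14s + 48) = 0.
Factoring: (s + 8)(s + 6) = 0.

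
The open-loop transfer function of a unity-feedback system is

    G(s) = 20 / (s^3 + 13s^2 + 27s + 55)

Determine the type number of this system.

Type 0

The denominator has no factor of s at the origin — no free integrator — so this is a Type 0 system.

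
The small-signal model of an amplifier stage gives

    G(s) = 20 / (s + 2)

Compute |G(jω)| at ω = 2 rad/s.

|G(j2)| ≈ 7.071

Substitute s = j2: numerator = 20, denominator = 2 + j2.
|G(j2)| = |20| / |2 + j2| = 20 / 2.8284 ≈ 7.071.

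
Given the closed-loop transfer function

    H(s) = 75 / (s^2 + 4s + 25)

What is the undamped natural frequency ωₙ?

ωₙ = 5 rad/s

Compare the denominator to the standard form s^2 + 2ζωₙs + ωₙ².
ωₙ² = 25, so ωₙ = 5 rad/s.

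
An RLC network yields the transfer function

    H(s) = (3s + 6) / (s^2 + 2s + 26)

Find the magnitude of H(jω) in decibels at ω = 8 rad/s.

|H(j8)|_dB ≈ -4.44 dB

Substitute s = j8: numerator = 6 + j24, denominator = -38 + j16.
|H(j8)| = |6 + j24| / |-38 + j16| = 24.739 / 41.231 = 0.6000.
In decibels: 20·log₁₀(0.6000) ≈ -4.44 dB.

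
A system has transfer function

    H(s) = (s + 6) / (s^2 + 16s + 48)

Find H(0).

Set s = 0: H(0) = (6) / (48) = 1/8.

H(0) = 1/8 ≈ 0.1250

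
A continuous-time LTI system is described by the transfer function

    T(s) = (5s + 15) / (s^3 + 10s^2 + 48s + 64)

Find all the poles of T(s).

The poles are the roots of the denominator s^3 + 10s^2 + 48s + 64 = 0.
Trying s = -2: the polynomial evaluates to 0, so (s + 2) is a factor.
Dividing out leaves s^2 + 8s + 32 = 0.
The quadratic formula then gives s = -4 ± 4j.

s = -2, -4 ± 4j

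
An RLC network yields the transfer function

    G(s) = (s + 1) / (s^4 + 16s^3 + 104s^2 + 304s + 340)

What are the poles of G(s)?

s = -5 + 3j, -5 - 3j, -3 + j, -3 - j

The poles are the roots of the denominator s^4 + 16s^3 + 104s^2 + 304s + 340 = 0.
No real roots exist; factor into two real quadratics: (s^2 + 10s + 34)(s^2 + 6s + 10) = 0.
Each quadratic gives a conjugate pair via the quadratic formula.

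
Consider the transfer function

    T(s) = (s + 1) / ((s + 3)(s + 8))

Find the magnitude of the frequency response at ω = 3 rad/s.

Substitute s = j3: numerator = 1 + j3, denominator = 15 + j33.
|T(j3)| = |1 + j3| / |15 + j33| = 3.1623 / 36.249 ≈ 0.08724.

|T(j3)| ≈ 0.08724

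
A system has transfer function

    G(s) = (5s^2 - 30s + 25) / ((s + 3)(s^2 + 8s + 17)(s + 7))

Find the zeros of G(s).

Set the numerator to zero: 5s^2 - 30s + 25 = 0, i.e. 5·(s^2 - 6s + 5) = 0.
Factoring: (s - 1)(s - 5) = 0.

s = 1, 5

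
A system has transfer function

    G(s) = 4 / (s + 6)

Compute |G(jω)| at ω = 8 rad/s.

|G(j8)| = 0.4000

Substitute s = j8: numerator = 4, denominator = 6 + j8.
|G(j8)| = |4| / |6 + j8| = 4 / 10 = 0.4000.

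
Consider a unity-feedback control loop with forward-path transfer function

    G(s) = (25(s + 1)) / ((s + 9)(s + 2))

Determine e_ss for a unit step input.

G(s) has no poles at the origin.
This is a Type 0 system. Kp = lim_{s→0} G(s) = 25/18.
e_ss = 1/(1 + Kp) = 1/(1 + 25/18) = 18/43 ≈ 0.4186.

e_ss = 0.4186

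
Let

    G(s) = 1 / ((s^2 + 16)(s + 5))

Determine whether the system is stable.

marginally stable

The poles can be read from the denominator factors: s = 4j, -4j, -5.
Since the simple pole(s) at s = ±4j lie on the jω-axis with none in the right half-plane, the system is marginally stable.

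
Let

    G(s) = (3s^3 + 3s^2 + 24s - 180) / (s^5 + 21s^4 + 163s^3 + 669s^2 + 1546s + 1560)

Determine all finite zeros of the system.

s = 3, -2 ± 4j

Set the numerator to zero: 3s^3 + 3s^2 + 24s - 180 = 0, i.e. 3·(s^3 + s^2 + 8s - 60) = 0.
Factoring: (s - 3)(s^2 + 4s + 20) = 0.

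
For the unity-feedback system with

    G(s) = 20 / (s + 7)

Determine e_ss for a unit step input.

G(s) has no poles at the origin.
This is a Type 0 system. Kp = lim_{s→0} G(s) = 20/7.
e_ss = 1/(1 + Kp) = 1/(1 + 20/7) = 7/27 ≈ 0.2593.

e_ss = 0.2593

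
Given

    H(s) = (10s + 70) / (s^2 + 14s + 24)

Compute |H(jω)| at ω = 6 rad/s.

|H(j6)| ≈ 1.087

Substitute s = j6: numerator = 70 + j60, denominator = -12 + j84.
|H(j6)| = |70 + j60| / |-12 + j84| = 92.195 / 84.853 ≈ 1.087.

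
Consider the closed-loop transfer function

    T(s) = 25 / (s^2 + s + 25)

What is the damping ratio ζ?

Compare the denominator to the standard form s^2 + 2ζωₙs + ωₙ².
ωₙ² = 25, so ωₙ = 5 rad/s.
2ζωₙ = 1, so ζ = 1/(2·5) = 0.1.

ζ = 0.1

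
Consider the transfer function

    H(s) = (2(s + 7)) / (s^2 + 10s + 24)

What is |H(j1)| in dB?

Substitute s = j1: numerator = 14 + j2, denominator = 23 + j10.
|H(j1)| = |14 + j2| / |23 + j10| = 14.142 / 25.080 ≈ 0.5639.
In decibels: 20·log₁₀(0.5639) ≈ -4.98 dB.

|H(j1)|_dB ≈ -4.98 dB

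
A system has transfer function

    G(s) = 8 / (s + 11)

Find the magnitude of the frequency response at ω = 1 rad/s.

Substitute s = j1: numerator = 8, denominator = 11 + j1.
|G(j1)| = |8| / |11 + j1| = 8 / 11.045 ≈ 0.7243.

|G(j1)| ≈ 0.7243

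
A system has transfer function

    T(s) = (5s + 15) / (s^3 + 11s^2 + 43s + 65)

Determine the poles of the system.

The poles are the roots of the denominator s^3 + 11s^2 + 43s + 65 = 0.
Trying s = -5: the polynomial evaluates to 0, so (s + 5) is a factor.
Dividing out leaves s^2 + 6s + 13 = 0.
The quadratic formula then gives s = -3 ± 2j.

s = -3 + 2j, -3 - 2j, -5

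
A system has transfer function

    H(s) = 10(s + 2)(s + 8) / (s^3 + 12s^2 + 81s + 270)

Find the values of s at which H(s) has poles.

The poles are the roots of the denominator s^3 + 12s^2 + 81s + 270 = 0.
Trying s = -6: the polynomial evaluates to 0, so (s + 6) is a factor.
Dividing out leaves s^2 + 6s + 45 = 0.
The quadratic formula then gives s = -3 ± 6j.

s = -3 + 6j, -3 - 6j, -6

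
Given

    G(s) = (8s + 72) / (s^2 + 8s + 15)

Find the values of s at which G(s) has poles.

The poles are the roots of the denominator s^2 + 8s + 15 = 0.
Factoring: (s + 3)(s + 5) = 0, so s = -3 and s = -5.

s = -3, -5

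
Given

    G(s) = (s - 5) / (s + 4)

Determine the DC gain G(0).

Set s = 0: G(0) = (-5) / (4) = -5/4.

G(0) = -5/4 ≈ -1.250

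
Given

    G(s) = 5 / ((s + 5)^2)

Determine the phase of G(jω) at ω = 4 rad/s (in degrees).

At s = j4: numerator = 5, denominator = 9 + j40.
∠G = ∠num − ∠den = 0° − (77.320°) = -77.32°.

∠G(j4) ≈ -77.32°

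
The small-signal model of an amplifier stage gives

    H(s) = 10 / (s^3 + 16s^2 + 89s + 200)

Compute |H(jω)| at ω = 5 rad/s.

Substitute s = j5: numerator = 10, denominator = -200 + j320.
|H(j5)| = |10| / |-200 + j320| = 10 / 377.36 ≈ 0.02650.

|H(j5)| ≈ 0.02650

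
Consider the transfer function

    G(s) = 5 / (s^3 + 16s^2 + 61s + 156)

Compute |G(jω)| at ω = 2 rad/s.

Substitute s = j2: numerator = 5, denominator = 92 + j114.
|G(j2)| = |5| / |92 + j114| = 5 / 146.49 ≈ 0.03413.

|G(j2)| ≈ 0.03413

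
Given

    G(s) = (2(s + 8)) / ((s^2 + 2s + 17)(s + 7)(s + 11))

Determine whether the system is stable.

The poles can be read from the denominator factors: s = -1 ± 4j, -7, -11.
Since all poles lie strictly in the left half-plane, the system is stable.

stable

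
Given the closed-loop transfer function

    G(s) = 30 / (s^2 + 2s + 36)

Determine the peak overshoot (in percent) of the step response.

Comparing s^2 + 2s + 36 to s^2 + 2ζωₙs + ωₙ²: ωₙ = 6 rad/s and ζ = 2/(2·6) ≈ 0.1667.
%OS = 100·exp(−πζ/√(1−ζ²)) = 100·exp(−π·0.1667/√(1−0.1667²)) ≈ 58.8%.

%OS ≈ 58.8%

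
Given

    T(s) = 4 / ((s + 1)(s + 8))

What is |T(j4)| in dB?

|T(j4)|_dB ≈ -19.3 dB

Substitute s = j4: numerator = 4, denominator = -8 + j36.
|T(j4)| = |4| / |-8 + j36| = 4 / 36.878 ≈ 0.1085.
In decibels: 20·log₁₀(0.1085) ≈ -19.3 dB.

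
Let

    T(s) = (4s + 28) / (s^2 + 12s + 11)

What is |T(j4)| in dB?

Substitute s = j4: numerator = 28 + j16, denominator = -5 + j48.
|T(j4)| = |28 + j16| / |-5 + j48| = 32.249 / 48.260 ≈ 0.6682.
In decibels: 20·log₁₀(0.6682) ≈ -3.50 dB.

|T(j4)|_dB ≈ -3.50 dB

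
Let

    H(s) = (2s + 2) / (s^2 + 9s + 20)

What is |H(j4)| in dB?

Substitute s = j4: numerator = 2 + j8, denominator = 4 + j36.
|H(j4)| = |2 + j8| / |4 + j36| = 8.2462 / 36.222 ≈ 0.2277.
In decibels: 20·log₁₀(0.2277) ≈ -12.9 dB.

|H(j4)|_dB ≈ -12.9 dB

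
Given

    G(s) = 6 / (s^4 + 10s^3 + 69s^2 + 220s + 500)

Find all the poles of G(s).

s = -2 + 4j, -2 - 4j, -3 + 4j, -3 - 4j

The poles are the roots of the denominator s^4 + 10s^3 + 69s^2 + 220s + 500 = 0.
No real roots exist; factor into two real quadratics: (s^2 + 4s + 20)(s^2 + 6s + 25) = 0.
Each quadratic gives a conjugate pair via the quadratic formula.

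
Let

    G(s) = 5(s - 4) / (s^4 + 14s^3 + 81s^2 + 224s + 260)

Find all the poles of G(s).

The poles are the roots of the denominator s^4 + 14s^3 + 81s^2 + 224s + 260 = 0.
No real roots exist; factor into two real quadratics: (s^2 + 6s + 13)(s^2 + 8s + 20) = 0.
Each quadratic gives a conjugate pair via the quadratic formula.

s = -3 ± 2j, -4 ± 2j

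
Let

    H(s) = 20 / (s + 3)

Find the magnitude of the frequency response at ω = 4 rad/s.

|H(j4)| = 4

Substitute s = j4: numerator = 20, denominator = 3 + j4.
|H(j4)| = |20| / |3 + j4| = 20 / 5 = 4.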